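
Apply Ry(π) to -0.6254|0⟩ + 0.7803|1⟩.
-0.7803|0⟩ - 0.6254|1⟩

Ry(π) = [[cos(θ/2), −sin(θ/2)], [sin(θ/2), cos(θ/2)]]; θ = π, cos(θ/2) ≈ 0, sin(θ/2) ≈ 1.
With a = amp(|0⟩) = -0.6254 and b = amp(|1⟩) = 0.7803:
new amp(|0⟩) = (-1)·b = -0.7803
new amp(|1⟩) = (1)·a = -0.6254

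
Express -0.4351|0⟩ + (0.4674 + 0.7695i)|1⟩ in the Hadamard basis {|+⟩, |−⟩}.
(0.02284 + 0.5441i)|+⟩ + (-0.6382 - 0.5441i)|−⟩

With |ψ⟩ = α|0⟩ + β|1⟩, the Hadamard-basis coefficients are ⟨+|ψ⟩ = (α + β)/√2 and ⟨−|ψ⟩ = (α − β)/√2.
Here α = -0.4351, β = (0.4674 + 0.7695i): (α + β)/√2 = (0.02284 + 0.5441i), (α − β)/√2 = (-0.6382 - 0.5441i).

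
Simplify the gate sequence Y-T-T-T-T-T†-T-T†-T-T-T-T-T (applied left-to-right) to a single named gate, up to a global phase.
Y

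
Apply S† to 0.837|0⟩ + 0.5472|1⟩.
0.837|0⟩ - 0.5472i|1⟩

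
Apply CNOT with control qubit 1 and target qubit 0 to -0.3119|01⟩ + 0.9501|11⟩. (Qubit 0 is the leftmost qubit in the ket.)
0.9501|01⟩ - 0.3119|11⟩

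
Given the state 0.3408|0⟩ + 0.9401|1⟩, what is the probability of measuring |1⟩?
0.8838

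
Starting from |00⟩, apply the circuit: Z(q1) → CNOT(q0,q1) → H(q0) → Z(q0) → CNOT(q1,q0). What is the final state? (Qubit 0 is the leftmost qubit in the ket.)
1/√2|00⟩ - 1/√2|10⟩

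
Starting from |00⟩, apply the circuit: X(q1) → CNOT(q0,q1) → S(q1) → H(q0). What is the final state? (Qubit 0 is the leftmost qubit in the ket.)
(1/√2)i|01⟩ + (1/√2)i|11⟩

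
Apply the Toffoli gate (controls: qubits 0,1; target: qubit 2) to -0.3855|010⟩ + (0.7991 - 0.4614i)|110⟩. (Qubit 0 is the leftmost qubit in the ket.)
-0.3855|010⟩ + (0.7991 - 0.4614i)|111⟩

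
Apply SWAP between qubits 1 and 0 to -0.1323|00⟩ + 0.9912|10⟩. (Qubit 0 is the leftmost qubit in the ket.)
-0.1323|00⟩ + 0.9912|01⟩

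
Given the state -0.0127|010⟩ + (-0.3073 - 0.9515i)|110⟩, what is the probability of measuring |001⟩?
0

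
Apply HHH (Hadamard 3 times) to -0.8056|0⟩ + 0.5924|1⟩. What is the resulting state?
-0.1508|0⟩ - 0.9885|1⟩

H² = I, so H^3 = H: a single Hadamard. With (a, b) = (-0.8056, 0.5924), H gives ((a + b)/√2, (a − b)/√2) = (-0.1508, -0.9885).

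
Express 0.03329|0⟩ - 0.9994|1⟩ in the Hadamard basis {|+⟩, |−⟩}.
-0.6831|+⟩ + 0.7302|−⟩

With |ψ⟩ = α|0⟩ + β|1⟩, the Hadamard-basis coefficients are ⟨+|ψ⟩ = (α + β)/√2 and ⟨−|ψ⟩ = (α − β)/√2.
Here α = 0.03329, β = -0.9994: (α + β)/√2 = -0.6831, (α − β)/√2 = 0.7302.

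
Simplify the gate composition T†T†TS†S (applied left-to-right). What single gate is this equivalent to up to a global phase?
T†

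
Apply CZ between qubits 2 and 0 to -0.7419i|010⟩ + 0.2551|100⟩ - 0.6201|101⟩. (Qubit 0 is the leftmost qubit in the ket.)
-0.7419i|010⟩ + 0.2551|100⟩ + 0.6201|101⟩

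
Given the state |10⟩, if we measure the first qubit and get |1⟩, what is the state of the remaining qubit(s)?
|0⟩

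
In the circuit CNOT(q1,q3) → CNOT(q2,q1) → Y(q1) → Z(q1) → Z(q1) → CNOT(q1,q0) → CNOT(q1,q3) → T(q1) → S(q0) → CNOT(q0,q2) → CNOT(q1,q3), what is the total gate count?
11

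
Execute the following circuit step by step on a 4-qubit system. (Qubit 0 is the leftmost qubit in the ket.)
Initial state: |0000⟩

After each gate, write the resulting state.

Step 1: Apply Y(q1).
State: i|0100⟩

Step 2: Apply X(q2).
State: i|0110⟩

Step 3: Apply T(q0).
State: i|0110⟩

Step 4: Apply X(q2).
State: i|0100⟩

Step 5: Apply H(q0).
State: (1/√2)i|0100⟩ + (1/√2)i|1100⟩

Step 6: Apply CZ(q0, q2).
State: (1/√2)i|0100⟩ + (1/√2)i|1100⟩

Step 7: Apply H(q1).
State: (1/2)i|0000⟩ - (1/2)i|0100⟩ + (1/2)i|1000⟩ - (1/2)i|1100⟩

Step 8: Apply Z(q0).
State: (1/2)i|0000⟩ - (1/2)i|0100⟩ - (1/2)i|1000⟩ + (1/2)i|1100⟩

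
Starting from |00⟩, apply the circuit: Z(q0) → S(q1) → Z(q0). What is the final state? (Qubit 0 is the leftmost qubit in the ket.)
|00⟩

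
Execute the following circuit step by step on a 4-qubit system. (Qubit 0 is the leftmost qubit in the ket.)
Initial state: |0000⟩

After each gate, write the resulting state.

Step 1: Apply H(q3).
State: 1/√2|0000⟩ + 1/√2|0001⟩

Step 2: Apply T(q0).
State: 1/√2|0000⟩ + 1/√2|0001⟩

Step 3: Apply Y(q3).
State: -(1/√2)i|0000⟩ + (1/√2)i|0001⟩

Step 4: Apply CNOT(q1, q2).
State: -(1/√2)i|0000⟩ + (1/√2)i|0001⟩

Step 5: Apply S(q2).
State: -(1/√2)i|0000⟩ + (1/√2)i|0001⟩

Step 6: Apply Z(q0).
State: -(1/√2)i|0000⟩ + (1/√2)i|0001⟩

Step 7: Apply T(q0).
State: -(1/√2)i|0000⟩ + (1/√2)i|0001⟩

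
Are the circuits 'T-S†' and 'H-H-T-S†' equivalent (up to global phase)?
Yes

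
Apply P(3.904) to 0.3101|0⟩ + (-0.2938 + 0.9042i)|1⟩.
0.3101|0⟩ + (0.837 - 0.451i)|1⟩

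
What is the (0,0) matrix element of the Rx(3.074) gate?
0.03379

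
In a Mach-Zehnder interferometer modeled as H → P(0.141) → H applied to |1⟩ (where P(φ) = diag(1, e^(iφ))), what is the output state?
(0.004962 - 0.07027i)|0⟩ + (0.995 + 0.07027i)|1⟩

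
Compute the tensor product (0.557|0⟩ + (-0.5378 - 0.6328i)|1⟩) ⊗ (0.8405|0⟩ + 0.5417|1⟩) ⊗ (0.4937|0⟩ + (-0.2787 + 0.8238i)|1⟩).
0.2311|000⟩ + (-0.1305 + 0.3857i)|001⟩ + 0.149|010⟩ + (-0.08409 + 0.2486i)|011⟩ + (-0.2232 - 0.2626i)|100⟩ + (0.5641 - 0.2241i)|101⟩ + (-0.1438 - 0.1692i)|110⟩ + (0.3636 - 0.1445i)|111⟩

amp(|b₁b₂…⟩) = product of the factor amplitudes for bits b₁, b₂, …; only kets whose every factor amplitude is nonzero survive.
|000⟩: (0.557)(0.8405)(0.4937) = 0.2311
|001⟩: (0.557)(0.8405)(-0.2787 + 0.8238i) = (-0.1305 + 0.3857i)
|010⟩: (0.557)(0.5417)(0.4937) = 0.149
|011⟩: (0.557)(0.5417)(-0.2787 + 0.8238i) = (-0.08409 + 0.2486i)
|100⟩: (-0.5378 - 0.6328i)(0.8405)(0.4937) = (-0.2232 - 0.2626i)
|101⟩: (-0.5378 - 0.6328i)(0.8405)(-0.2787 + 0.8238i) = (0.5641 - 0.2241i)
|110⟩: (-0.5378 - 0.6328i)(0.5417)(0.4937) = (-0.1438 - 0.1692i)
|111⟩: (-0.5378 - 0.6328i)(0.5417)(-0.2787 + 0.8238i) = (0.3636 - 0.1445i)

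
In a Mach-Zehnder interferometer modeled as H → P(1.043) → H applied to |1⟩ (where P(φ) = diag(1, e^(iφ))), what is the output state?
(0.2482 - 0.432i)|0⟩ + (0.7518 + 0.432i)|1⟩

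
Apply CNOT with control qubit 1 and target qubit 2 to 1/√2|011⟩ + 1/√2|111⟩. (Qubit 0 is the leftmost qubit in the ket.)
1/√2|010⟩ + 1/√2|110⟩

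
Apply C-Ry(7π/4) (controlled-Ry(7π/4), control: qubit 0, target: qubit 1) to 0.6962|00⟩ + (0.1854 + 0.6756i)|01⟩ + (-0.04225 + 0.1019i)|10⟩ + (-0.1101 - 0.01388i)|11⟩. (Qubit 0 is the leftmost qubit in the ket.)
0.6962|00⟩ + (0.1854 + 0.6756i)|01⟩ + (0.08117 - 0.08883i)|10⟩ + (0.08555 + 0.05182i)|11⟩

C-Ry(7π/4) leaves the control-|0⟩ kets |00⟩, |01⟩ unchanged and applies Ry(7π/4) to qubit 1 on the control-|1⟩ pair (|10⟩, |11⟩).
Ry(7π/4) = [[cos(θ/2), −sin(θ/2)], [sin(θ/2), cos(θ/2)]]; θ = 7π/4, cos(θ/2) ≈ -0.92388, sin(θ/2) ≈ 0.382683.
With a = amp(|10⟩) = (-0.04225 + 0.1019i) and b = amp(|11⟩) = (-0.1101 - 0.01388i):
new amp(|10⟩) = (-0.92388)·a + (-0.382683)·b = (0.08117 - 0.08883i)
new amp(|11⟩) = (0.382683)·a + (-0.92388)·b = (0.08555 + 0.05182i)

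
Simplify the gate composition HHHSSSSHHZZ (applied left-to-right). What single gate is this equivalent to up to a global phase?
H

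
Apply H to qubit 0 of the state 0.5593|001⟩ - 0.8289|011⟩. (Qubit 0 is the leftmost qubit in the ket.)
0.3955|001⟩ - 0.5861|011⟩ + 0.3955|101⟩ - 0.5861|111⟩

H on qubit 0 mixes each pair of kets that differ only in qubit 0: amplitudes (a, b) of (|…0…⟩, |…1…⟩) become ((a + b)/√2, (a − b)/√2). Kets absent from the input have amplitude 0.
(|001⟩, |101⟩): (a, b) = (0.5593, 0) → (0.3955, 0.3955)
(|011⟩, |111⟩): (a, b) = (-0.8289, 0) → (-0.5861, -0.5861)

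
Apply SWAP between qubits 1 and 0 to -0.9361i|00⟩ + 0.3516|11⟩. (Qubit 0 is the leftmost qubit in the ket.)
-0.9361i|00⟩ + 0.3516|11⟩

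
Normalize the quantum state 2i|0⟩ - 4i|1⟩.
(1/√5)i|0⟩ - 0.8944i|1⟩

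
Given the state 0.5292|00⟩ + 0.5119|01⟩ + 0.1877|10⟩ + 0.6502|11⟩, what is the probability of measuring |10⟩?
0.03523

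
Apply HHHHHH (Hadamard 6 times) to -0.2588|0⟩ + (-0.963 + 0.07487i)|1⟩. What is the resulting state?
-0.2588|0⟩ + (-0.963 + 0.07487i)|1⟩

H² = I, so an even number of Hadamards cancels: H^6 = I and the state is unchanged.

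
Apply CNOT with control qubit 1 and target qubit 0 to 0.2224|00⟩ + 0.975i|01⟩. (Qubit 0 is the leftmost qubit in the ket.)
0.2224|00⟩ + 0.975i|11⟩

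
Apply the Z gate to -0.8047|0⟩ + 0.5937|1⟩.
-0.8047|0⟩ - 0.5937|1⟩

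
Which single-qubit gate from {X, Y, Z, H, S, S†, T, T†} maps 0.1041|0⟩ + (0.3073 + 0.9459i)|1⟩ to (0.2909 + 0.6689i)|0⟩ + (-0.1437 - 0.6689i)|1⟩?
H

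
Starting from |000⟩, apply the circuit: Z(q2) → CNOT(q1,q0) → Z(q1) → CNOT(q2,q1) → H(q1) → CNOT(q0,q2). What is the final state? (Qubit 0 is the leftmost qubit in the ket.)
1/√2|000⟩ + 1/√2|010⟩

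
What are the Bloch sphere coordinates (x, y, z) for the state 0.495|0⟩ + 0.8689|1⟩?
(0.8602, 0, -0.51)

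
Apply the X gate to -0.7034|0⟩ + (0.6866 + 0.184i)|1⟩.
(0.6866 + 0.184i)|0⟩ - 0.7034|1⟩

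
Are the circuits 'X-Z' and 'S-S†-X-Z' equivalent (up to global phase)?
Yes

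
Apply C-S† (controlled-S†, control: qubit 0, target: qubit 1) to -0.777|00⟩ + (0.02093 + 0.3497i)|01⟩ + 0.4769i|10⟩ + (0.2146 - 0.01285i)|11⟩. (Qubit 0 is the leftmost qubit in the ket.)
-0.777|00⟩ + (0.02093 + 0.3497i)|01⟩ + 0.4769i|10⟩ + (-0.01285 - 0.2146i)|11⟩

C-S† leaves the control-|0⟩ kets |00⟩, |01⟩ unchanged and applies S† to qubit 1 on the control-|1⟩ pair (|10⟩, |11⟩).
S† = [[1, 0], [0, -i]].
With a = amp(|10⟩) = 0.4769i and b = amp(|11⟩) = (0.2146 - 0.01285i):
new amp(|10⟩) = (1)·a = 0.4769i
new amp(|11⟩) = (-i)·b = (-0.01285 - 0.2146i)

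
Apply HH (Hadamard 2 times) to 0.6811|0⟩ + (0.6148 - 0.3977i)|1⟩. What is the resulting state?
0.6811|0⟩ + (0.6148 - 0.3977i)|1⟩

H² = I, so an even number of Hadamards cancels: H^2 = I and the state is unchanged.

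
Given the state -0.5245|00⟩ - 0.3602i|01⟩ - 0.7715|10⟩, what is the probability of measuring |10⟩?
0.5952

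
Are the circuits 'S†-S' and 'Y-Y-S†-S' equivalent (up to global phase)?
Yes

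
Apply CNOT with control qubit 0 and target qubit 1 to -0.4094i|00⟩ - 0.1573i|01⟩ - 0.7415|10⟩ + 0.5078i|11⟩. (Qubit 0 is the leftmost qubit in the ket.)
-0.4094i|00⟩ - 0.1573i|01⟩ + 0.5078i|10⟩ - 0.7415|11⟩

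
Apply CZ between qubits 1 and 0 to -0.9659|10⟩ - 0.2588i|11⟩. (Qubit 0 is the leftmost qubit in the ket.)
-0.9659|10⟩ + 0.2588i|11⟩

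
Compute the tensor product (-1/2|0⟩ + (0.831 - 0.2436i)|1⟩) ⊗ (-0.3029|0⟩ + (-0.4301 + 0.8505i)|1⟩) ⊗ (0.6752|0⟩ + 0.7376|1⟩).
0.1023|000⟩ + 0.1117|001⟩ + (0.1452 - 0.2871i)|010⟩ + (0.1586 - 0.3137i)|011⟩ + (-0.17 + 0.04982i)|100⟩ + (-0.1857 + 0.05442i)|101⟩ + (-0.1014 + 0.548i)|110⟩ + (-0.1108 + 0.5986i)|111⟩

amp(|b₁b₂…⟩) = product of the factor amplitudes for bits b₁, b₂, …; only kets whose every factor amplitude is nonzero survive.
|000⟩: (-1/2)(-0.3029)(0.6752) = 0.1023
|001⟩: (-1/2)(-0.3029)(0.7376) = 0.1117
|010⟩: (-1/2)(-0.4301 + 0.8505i)(0.6752) = (0.1452 - 0.2871i)
|011⟩: (-1/2)(-0.4301 + 0.8505i)(0.7376) = (0.1586 - 0.3137i)
|100⟩: (0.831 - 0.2436i)(-0.3029)(0.6752) = (-0.17 + 0.04982i)
|101⟩: (0.831 - 0.2436i)(-0.3029)(0.7376) = (-0.1857 + 0.05442i)
|110⟩: (0.831 - 0.2436i)(-0.4301 + 0.8505i)(0.6752) = (-0.1014 + 0.548i)
|111⟩: (0.831 - 0.2436i)(-0.4301 + 0.8505i)(0.7376) = (-0.1108 + 0.5986i)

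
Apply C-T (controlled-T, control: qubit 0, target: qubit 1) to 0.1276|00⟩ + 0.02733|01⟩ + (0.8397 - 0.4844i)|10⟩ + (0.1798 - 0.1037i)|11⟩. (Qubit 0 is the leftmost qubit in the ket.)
0.1276|00⟩ + 0.02733|01⟩ + (0.8397 - 0.4844i)|10⟩ + (0.2005 + 0.05381i)|11⟩

C-T leaves the control-|0⟩ kets |00⟩, |01⟩ unchanged and applies T to qubit 1 on the control-|1⟩ pair (|10⟩, |11⟩).
T = [[1, 0], [0, (1/√2 + (1/√2)i)]].
With a = amp(|10⟩) = (0.8397 - 0.4844i) and b = amp(|11⟩) = (0.1798 - 0.1037i):
new amp(|10⟩) = (1)·a = (0.8397 - 0.4844i)
new amp(|11⟩) = (1/√2 + (1/√2)i)·b = (0.2005 + 0.05381i)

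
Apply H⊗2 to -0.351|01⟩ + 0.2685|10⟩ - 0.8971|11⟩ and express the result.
-0.4898|00⟩ + 0.7583|01⟩ + 0.1388|10⟩ - 0.4073|11⟩

H⊗2 gives amp(|y⟩) = (1/2) Σ_x (−1)^(x·y) amp(|x⟩), where x·y is the number of positions in which both x and y have a 1.
|00⟩: (-0.351 + 0.2685 - 0.8971)/2 = -0.4898
|01⟩: (0.351 + 0.2685 + 0.8971)/2 = 0.7583
|10⟩: (-0.351 - 0.2685 + 0.8971)/2 = 0.1388
|11⟩: (0.351 - 0.2685 - 0.8971)/2 = -0.4073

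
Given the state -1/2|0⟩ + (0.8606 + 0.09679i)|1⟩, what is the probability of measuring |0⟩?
1/4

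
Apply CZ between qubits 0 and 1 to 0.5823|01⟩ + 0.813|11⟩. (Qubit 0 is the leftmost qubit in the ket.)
0.5823|01⟩ - 0.813|11⟩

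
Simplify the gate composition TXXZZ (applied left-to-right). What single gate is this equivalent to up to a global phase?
T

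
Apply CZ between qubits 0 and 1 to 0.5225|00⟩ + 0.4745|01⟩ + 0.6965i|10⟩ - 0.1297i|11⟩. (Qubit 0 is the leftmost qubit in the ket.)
0.5225|00⟩ + 0.4745|01⟩ + 0.6965i|10⟩ + 0.1297i|11⟩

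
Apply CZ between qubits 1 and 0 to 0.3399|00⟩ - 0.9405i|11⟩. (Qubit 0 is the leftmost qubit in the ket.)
0.3399|00⟩ + 0.9405i|11⟩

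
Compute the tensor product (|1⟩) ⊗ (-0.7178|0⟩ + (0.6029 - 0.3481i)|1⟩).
-0.7178|10⟩ + (0.6029 - 0.3481i)|11⟩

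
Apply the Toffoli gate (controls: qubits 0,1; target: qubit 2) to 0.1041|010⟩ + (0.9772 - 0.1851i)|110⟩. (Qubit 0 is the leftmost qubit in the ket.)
0.1041|010⟩ + (0.9772 - 0.1851i)|111⟩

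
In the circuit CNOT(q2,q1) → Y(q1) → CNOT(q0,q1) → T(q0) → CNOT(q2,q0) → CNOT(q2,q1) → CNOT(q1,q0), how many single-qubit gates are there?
2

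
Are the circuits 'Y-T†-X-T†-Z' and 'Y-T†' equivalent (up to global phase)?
No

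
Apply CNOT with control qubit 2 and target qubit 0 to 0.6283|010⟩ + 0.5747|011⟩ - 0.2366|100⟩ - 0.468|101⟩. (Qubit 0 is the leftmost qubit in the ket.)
-0.468|001⟩ + 0.6283|010⟩ - 0.2366|100⟩ + 0.5747|111⟩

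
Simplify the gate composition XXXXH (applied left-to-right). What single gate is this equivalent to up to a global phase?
H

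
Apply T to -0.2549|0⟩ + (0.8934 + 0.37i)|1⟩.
-0.2549|0⟩ + (0.3701 + 0.8934i)|1⟩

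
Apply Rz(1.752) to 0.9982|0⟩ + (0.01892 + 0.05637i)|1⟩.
(0.6391 - 0.7668i)|0⟩ + (-0.03119 + 0.05062i)|1⟩

Rz(1.752) = [[e^(−iθ/2), 0], [0, e^(iθ/2)]] with e^(±iθ/2) = cos(θ/2) ± i·sin(θ/2); θ = 1.752, cos(θ/2) ≈ 0.640229, sin(θ/2) ≈ 0.768184.
With a = amp(|0⟩) = 0.9982 and b = amp(|1⟩) = (0.01892 + 0.05637i):
new amp(|0⟩) = (0.640229 - 0.768184i)·a = (0.6391 - 0.7668i)
new amp(|1⟩) = (0.640229 + 0.768184i)·b = (-0.03119 + 0.05062i)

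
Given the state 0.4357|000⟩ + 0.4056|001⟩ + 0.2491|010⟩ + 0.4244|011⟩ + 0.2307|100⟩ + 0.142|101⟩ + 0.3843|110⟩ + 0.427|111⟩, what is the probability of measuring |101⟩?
0.02016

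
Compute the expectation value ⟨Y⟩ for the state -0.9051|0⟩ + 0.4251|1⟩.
0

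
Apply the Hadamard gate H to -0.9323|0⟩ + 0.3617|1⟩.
-0.4035|0⟩ - 0.915|1⟩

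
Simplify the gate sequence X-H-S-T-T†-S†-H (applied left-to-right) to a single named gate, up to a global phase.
X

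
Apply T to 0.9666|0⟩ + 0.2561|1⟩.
0.9666|0⟩ + (0.1811 + 0.1811i)|1⟩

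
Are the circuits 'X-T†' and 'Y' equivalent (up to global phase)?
No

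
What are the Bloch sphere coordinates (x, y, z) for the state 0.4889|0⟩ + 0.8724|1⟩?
(0.853, 0, -0.5221)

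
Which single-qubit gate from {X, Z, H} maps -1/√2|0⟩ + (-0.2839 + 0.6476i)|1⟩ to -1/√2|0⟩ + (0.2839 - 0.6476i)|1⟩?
Z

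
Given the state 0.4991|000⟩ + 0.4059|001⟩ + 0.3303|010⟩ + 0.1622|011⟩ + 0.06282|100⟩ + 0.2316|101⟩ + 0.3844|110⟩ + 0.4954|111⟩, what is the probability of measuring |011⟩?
0.02631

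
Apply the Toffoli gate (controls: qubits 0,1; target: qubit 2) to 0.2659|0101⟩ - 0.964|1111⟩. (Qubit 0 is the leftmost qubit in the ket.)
0.2659|0101⟩ - 0.964|1101⟩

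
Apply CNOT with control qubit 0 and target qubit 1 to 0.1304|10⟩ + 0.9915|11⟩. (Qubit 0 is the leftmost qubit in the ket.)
0.9915|10⟩ + 0.1304|11⟩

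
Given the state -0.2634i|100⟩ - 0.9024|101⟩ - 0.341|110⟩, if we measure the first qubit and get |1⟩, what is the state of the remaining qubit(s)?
-0.2634i|00⟩ - 0.9024|01⟩ - 0.341|10⟩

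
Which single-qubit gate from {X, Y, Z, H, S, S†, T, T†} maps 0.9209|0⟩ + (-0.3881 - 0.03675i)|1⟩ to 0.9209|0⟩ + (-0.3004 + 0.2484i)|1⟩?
T†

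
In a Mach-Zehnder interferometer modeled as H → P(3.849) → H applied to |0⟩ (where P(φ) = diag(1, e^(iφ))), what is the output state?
(0.12 - 0.3249i)|0⟩ + (0.88 + 0.3249i)|1⟩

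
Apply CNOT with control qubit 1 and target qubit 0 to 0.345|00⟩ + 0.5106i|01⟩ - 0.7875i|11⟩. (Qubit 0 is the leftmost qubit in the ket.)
0.345|00⟩ - 0.7875i|01⟩ + 0.5106i|11⟩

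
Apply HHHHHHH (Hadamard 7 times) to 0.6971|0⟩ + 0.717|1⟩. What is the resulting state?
0.9999|0⟩ - 0.01407|1⟩

H² = I, so H^7 = H: a single Hadamard. With (a, b) = (0.6971, 0.717), H gives ((a + b)/√2, (a − b)/√2) = (0.9999, -0.01407).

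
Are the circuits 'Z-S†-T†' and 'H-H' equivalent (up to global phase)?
No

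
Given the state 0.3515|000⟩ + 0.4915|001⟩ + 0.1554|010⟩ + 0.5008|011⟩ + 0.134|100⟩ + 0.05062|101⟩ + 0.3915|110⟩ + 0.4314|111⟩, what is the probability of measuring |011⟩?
0.2508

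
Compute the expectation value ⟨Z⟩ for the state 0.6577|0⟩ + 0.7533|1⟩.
-0.1349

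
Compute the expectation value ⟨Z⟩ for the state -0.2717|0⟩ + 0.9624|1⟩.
-0.8524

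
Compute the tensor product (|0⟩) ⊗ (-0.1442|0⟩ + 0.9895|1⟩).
-0.1442|00⟩ + 0.9895|01⟩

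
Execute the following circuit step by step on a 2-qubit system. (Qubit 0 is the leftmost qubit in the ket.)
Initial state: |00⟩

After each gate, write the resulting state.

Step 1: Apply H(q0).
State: 1/√2|00⟩ + 1/√2|10⟩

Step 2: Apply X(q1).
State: 1/√2|01⟩ + 1/√2|11⟩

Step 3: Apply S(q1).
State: (1/√2)i|01⟩ + (1/√2)i|11⟩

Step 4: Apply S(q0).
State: (1/√2)i|01⟩ - 1/√2|11⟩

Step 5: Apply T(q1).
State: (-1/2 + (1/2)i)|01⟩ + (-1/2 - (1/2)i)|11⟩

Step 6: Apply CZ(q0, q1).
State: (-1/2 + (1/2)i)|01⟩ + (1/2 + (1/2)i)|11⟩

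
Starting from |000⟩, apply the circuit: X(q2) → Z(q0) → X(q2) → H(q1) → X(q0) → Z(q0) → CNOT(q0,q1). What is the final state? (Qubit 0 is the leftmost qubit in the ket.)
-1/√2|100⟩ - 1/√2|110⟩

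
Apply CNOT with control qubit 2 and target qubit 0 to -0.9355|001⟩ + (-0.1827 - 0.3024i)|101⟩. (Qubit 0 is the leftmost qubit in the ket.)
(-0.1827 - 0.3024i)|001⟩ - 0.9355|101⟩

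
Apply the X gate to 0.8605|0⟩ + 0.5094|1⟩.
0.5094|0⟩ + 0.8605|1⟩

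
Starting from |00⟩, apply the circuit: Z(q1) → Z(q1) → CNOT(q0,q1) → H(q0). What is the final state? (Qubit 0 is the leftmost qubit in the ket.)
1/√2|00⟩ + 1/√2|10⟩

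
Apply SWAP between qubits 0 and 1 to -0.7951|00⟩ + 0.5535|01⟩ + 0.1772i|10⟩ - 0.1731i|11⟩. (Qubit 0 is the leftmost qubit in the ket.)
-0.7951|00⟩ + 0.1772i|01⟩ + 0.5535|10⟩ - 0.1731i|11⟩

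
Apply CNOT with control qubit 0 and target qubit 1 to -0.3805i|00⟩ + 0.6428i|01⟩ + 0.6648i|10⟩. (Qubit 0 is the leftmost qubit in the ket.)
-0.3805i|00⟩ + 0.6428i|01⟩ + 0.6648i|11⟩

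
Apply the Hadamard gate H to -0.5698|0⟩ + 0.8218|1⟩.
0.1782|0⟩ - 0.984|1⟩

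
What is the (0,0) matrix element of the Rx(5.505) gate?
-0.9253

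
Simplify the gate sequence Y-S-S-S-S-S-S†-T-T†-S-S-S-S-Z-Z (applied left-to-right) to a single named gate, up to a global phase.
Y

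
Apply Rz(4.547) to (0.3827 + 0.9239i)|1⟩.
(-0.9524 - 0.3051i)|1⟩

Rz(4.547) = [[e^(−iθ/2), 0], [0, e^(iθ/2)]] with e^(±iθ/2) = cos(θ/2) ± i·sin(θ/2); θ = 4.547, cos(θ/2) ≈ -0.646283, sin(θ/2) ≈ 0.763098.
With a = amp(|0⟩) = 0 and b = amp(|1⟩) = (0.3827 + 0.9239i):
new amp(|0⟩) = (-0.646283 - 0.763098i)·a = 0
new amp(|1⟩) = (-0.646283 + 0.763098i)·b = (-0.9524 - 0.3051i)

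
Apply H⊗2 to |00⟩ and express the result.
1/2|00⟩ + 1/2|01⟩ + 1/2|10⟩ + 1/2|11⟩

H⊗2 gives amp(|y⟩) = (1/2) Σ_x (−1)^(x·y) amp(|x⟩), where x·y is the number of positions in which both x and y have a 1.
|00⟩: (1)/2 = 1/2
|01⟩: (1)/2 = 1/2
|10⟩: (1)/2 = 1/2
|11⟩: (1)/2 = 1/2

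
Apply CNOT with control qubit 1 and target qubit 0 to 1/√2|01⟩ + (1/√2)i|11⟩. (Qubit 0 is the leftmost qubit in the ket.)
(1/√2)i|01⟩ + 1/√2|11⟩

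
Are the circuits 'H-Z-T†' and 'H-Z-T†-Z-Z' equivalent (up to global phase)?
Yes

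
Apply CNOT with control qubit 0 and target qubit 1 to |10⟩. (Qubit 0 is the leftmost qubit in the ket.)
|11⟩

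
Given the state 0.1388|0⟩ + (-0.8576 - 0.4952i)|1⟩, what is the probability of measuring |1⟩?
0.9807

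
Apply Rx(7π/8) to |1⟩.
-0.9808i|0⟩ + 0.1951|1⟩

Rx(7π/8) = [[cos(θ/2), −i·sin(θ/2)], [−i·sin(θ/2), cos(θ/2)]]; θ = 7π/8, cos(θ/2) ≈ 0.19509, sin(θ/2) ≈ 0.980785.
With a = amp(|0⟩) = 0 and b = amp(|1⟩) = 1:
new amp(|0⟩) = (0.19509)·a + (-0.980785i)·b = -0.9808i
new amp(|1⟩) = (-0.980785i)·a + (0.19509)·b = 0.1951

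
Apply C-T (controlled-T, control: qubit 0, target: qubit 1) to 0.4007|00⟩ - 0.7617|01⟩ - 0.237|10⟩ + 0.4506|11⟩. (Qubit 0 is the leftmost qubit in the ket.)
0.4007|00⟩ - 0.7617|01⟩ - 0.237|10⟩ + (0.3186 + 0.3186i)|11⟩

C-T leaves the control-|0⟩ kets |00⟩, |01⟩ unchanged and applies T to qubit 1 on the control-|1⟩ pair (|10⟩, |11⟩).
T = [[1, 0], [0, (1/√2 + (1/√2)i)]].
With a = amp(|10⟩) = -0.237 and b = amp(|11⟩) = 0.4506:
new amp(|10⟩) = (1)·a = -0.237
new amp(|11⟩) = (1/√2 + (1/√2)i)·b = (0.3186 + 0.3186i)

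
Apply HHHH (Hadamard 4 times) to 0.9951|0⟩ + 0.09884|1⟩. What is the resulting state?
0.9951|0⟩ + 0.09884|1⟩

H² = I, so an even number of Hadamards cancels: H^4 = I and the state is unchanged.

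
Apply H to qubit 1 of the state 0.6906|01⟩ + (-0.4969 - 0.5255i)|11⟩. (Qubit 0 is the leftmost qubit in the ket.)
0.4883|00⟩ - 0.4883|01⟩ + (-0.3514 - 0.3716i)|10⟩ + (0.3514 + 0.3716i)|11⟩

H on qubit 1 mixes each pair of kets that differ only in qubit 1: amplitudes (a, b) of (|…0…⟩, |…1…⟩) become ((a + b)/√2, (a − b)/√2). Kets absent from the input have amplitude 0.
(|00⟩, |01⟩): (a, b) = (0, 0.6906) → (0.4883, -0.4883)
(|10⟩, |11⟩): (a, b) = (0, (-0.4969 - 0.5255i)) → ((-0.3514 - 0.3716i), (0.3514 + 0.3716i))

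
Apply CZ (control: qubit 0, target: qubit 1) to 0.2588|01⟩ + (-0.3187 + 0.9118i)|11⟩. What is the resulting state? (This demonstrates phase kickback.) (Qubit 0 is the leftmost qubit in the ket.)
0.2588|01⟩ + (0.3187 - 0.9118i)|11⟩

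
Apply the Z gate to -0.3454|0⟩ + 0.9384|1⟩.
-0.3454|0⟩ - 0.9384|1⟩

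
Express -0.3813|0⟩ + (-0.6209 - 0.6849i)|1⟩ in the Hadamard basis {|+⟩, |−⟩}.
(-0.7087 - 0.4843i)|+⟩ + (0.1694 + 0.4843i)|−⟩

With |ψ⟩ = α|0⟩ + β|1⟩, the Hadamard-basis coefficients are ⟨+|ψ⟩ = (α + β)/√2 and ⟨−|ψ⟩ = (α − β)/√2.
Here α = -0.3813, β = (-0.6209 - 0.6849i): (α + β)/√2 = (-0.7087 - 0.4843i), (α − β)/√2 = (0.1694 + 0.4843i).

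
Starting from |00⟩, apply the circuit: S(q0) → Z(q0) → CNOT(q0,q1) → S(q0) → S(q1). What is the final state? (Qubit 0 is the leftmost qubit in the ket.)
|00⟩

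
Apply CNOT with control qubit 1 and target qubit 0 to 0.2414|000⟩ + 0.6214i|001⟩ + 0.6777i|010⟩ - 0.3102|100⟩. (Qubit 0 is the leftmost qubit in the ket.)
0.2414|000⟩ + 0.6214i|001⟩ - 0.3102|100⟩ + 0.6777i|110⟩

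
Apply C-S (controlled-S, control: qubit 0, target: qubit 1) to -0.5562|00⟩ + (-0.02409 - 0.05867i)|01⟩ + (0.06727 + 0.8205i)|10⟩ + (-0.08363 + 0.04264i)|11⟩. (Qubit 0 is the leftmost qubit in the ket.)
-0.5562|00⟩ + (-0.02409 - 0.05867i)|01⟩ + (0.06727 + 0.8205i)|10⟩ + (-0.04264 - 0.08363i)|11⟩

C-S leaves the control-|0⟩ kets |00⟩, |01⟩ unchanged and applies S to qubit 1 on the control-|1⟩ pair (|10⟩, |11⟩).
S = [[1, 0], [0, i]].
With a = amp(|10⟩) = (0.06727 + 0.8205i) and b = amp(|11⟩) = (-0.08363 + 0.04264i):
new amp(|10⟩) = (1)·a = (0.06727 + 0.8205i)
new amp(|11⟩) = (i)·b = (-0.04264 - 0.08363i)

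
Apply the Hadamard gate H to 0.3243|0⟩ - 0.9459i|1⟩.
(0.2293 - 0.6689i)|0⟩ + (0.2293 + 0.6689i)|1⟩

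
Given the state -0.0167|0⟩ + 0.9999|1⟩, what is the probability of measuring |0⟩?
0.0002789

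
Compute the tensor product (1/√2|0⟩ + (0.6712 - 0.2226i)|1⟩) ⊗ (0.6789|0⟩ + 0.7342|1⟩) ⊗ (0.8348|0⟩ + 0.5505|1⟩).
0.4007|000⟩ + 0.2643|001⟩ + 0.4334|010⟩ + 0.2858|011⟩ + (0.3804 - 0.1262i)|100⟩ + (0.2509 - 0.08319i)|101⟩ + (0.4114 - 0.1364i)|110⟩ + (0.2713 - 0.08997i)|111⟩

amp(|b₁b₂…⟩) = product of the factor amplitudes for bits b₁, b₂, …; only kets whose every factor amplitude is nonzero survive.
|000⟩: (1/√2)(0.6789)(0.8348) = 0.4007
|001⟩: (1/√2)(0.6789)(0.5505) = 0.2643
|010⟩: (1/√2)(0.7342)(0.8348) = 0.4334
|011⟩: (1/√2)(0.7342)(0.5505) = 0.2858
|100⟩: (0.6712 - 0.2226i)(0.6789)(0.8348) = (0.3804 - 0.1262i)
|101⟩: (0.6712 - 0.2226i)(0.6789)(0.5505) = (0.2509 - 0.08319i)
|110⟩: (0.6712 - 0.2226i)(0.7342)(0.8348) = (0.4114 - 0.1364i)
|111⟩: (0.6712 - 0.2226i)(0.7342)(0.5505) = (0.2713 - 0.08997i)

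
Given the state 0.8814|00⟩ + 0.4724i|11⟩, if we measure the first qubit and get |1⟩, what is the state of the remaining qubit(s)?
i|1⟩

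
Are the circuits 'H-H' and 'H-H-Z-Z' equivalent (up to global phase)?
Yes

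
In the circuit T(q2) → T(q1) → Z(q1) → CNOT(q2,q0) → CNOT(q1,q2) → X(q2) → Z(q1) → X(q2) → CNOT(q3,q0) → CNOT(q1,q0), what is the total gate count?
10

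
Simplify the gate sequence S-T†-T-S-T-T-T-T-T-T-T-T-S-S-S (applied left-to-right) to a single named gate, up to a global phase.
S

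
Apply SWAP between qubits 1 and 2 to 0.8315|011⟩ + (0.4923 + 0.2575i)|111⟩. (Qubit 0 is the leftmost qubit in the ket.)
0.8315|011⟩ + (0.4923 + 0.2575i)|111⟩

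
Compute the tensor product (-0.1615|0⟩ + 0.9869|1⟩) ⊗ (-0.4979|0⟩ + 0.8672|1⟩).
0.08041|00⟩ - 0.1401|01⟩ - 0.4914|10⟩ + 0.8558|11⟩

amp(|b₁b₂…⟩) = product of the factor amplitudes for bits b₁, b₂, …; only kets whose every factor amplitude is nonzero survive.
|00⟩: (-0.1615)(-0.4979) = 0.08041
|01⟩: (-0.1615)(0.8672) = -0.1401
|10⟩: (0.9869)(-0.4979) = -0.4914
|11⟩: (0.9869)(0.8672) = 0.8558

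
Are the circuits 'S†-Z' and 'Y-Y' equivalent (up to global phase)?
No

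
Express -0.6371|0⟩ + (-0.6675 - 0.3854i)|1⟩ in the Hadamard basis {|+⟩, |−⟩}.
(-0.9225 - 0.2725i)|+⟩ + (0.0215 + 0.2725i)|−⟩

With |ψ⟩ = α|0⟩ + β|1⟩, the Hadamard-basis coefficients are ⟨+|ψ⟩ = (α + β)/√2 and ⟨−|ψ⟩ = (α − β)/√2.
Here α = -0.6371, β = (-0.6675 - 0.3854i): (α + β)/√2 = (-0.9225 - 0.2725i), (α − β)/√2 = (0.0215 + 0.2725i).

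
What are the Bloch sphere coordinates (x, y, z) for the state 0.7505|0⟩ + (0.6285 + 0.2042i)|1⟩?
(0.9434, 0.3065, 0.1265)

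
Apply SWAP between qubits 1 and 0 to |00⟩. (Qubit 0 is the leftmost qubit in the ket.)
|00⟩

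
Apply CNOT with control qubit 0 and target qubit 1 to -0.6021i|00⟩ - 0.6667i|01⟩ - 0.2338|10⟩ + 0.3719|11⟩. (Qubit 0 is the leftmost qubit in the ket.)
-0.6021i|00⟩ - 0.6667i|01⟩ + 0.3719|10⟩ - 0.2338|11⟩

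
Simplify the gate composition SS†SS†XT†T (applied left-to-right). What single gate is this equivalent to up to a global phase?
X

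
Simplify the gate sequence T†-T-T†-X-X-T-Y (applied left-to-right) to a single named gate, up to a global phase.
Y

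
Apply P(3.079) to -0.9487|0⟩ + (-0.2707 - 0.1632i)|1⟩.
-0.9487|0⟩ + (0.2804 + 0.1459i)|1⟩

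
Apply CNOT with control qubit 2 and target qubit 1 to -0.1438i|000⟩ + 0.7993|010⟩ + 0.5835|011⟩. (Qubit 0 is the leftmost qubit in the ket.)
-0.1438i|000⟩ + 0.5835|001⟩ + 0.7993|010⟩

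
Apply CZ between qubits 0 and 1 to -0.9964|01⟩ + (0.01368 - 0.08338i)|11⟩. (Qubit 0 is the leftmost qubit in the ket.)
-0.9964|01⟩ + (-0.01368 + 0.08338i)|11⟩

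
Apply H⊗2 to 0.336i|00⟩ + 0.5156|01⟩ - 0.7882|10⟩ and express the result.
(-0.1363 + 0.168i)|00⟩ + (-0.6519 + 0.168i)|01⟩ + (0.6519 + 0.168i)|10⟩ + (0.1363 + 0.168i)|11⟩

H⊗2 gives amp(|y⟩) = (1/2) Σ_x (−1)^(x·y) amp(|x⟩), where x·y is the number of positions in which both x and y have a 1.
|00⟩: (0.336i + 0.5156 - 0.7882)/2 = (-0.1363 + 0.168i)
|01⟩: (0.336i - 0.5156 - 0.7882)/2 = (-0.6519 + 0.168i)
|10⟩: (0.336i + 0.5156 + 0.7882)/2 = (0.6519 + 0.168i)
|11⟩: (0.336i - 0.5156 + 0.7882)/2 = (0.1363 + 0.168i)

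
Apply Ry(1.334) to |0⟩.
0.7857|0⟩ + 0.6186|1⟩

Ry(1.334) = [[cos(θ/2), −sin(θ/2)], [sin(θ/2), cos(θ/2)]]; θ = 1.334, cos(θ/2) ≈ 0.785681, sin(θ/2) ≈ 0.618632.
With a = amp(|0⟩) = 1 and b = amp(|1⟩) = 0:
new amp(|0⟩) = (0.785681)·a + (-0.618632)·b = 0.7857
new amp(|1⟩) = (0.618632)·a + (0.785681)·b = 0.6186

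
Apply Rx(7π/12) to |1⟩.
-0.7934i|0⟩ + 0.6088|1⟩

Rx(7π/12) = [[cos(θ/2), −i·sin(θ/2)], [−i·sin(θ/2), cos(θ/2)]]; θ = 7π/12, cos(θ/2) ≈ 0.608761, sin(θ/2) ≈ 0.793353.
With a = amp(|0⟩) = 0 and b = amp(|1⟩) = 1:
new amp(|0⟩) = (0.608761)·a + (-0.793353i)·b = -0.7934i
new amp(|1⟩) = (-0.793353i)·a + (0.608761)·b = 0.6088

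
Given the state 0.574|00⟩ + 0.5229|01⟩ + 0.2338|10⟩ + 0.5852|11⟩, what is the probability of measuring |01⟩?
0.2734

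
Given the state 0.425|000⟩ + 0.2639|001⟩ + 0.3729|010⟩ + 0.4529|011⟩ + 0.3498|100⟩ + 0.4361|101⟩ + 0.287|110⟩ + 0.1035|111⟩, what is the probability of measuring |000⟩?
0.1806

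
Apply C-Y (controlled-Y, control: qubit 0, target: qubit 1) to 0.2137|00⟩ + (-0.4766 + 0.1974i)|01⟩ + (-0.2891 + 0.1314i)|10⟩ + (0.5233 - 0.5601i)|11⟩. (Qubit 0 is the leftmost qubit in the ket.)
0.2137|00⟩ + (-0.4766 + 0.1974i)|01⟩ + (-0.5601 - 0.5233i)|10⟩ + (-0.1314 - 0.2891i)|11⟩

C-Y leaves the control-|0⟩ kets |00⟩, |01⟩ unchanged and applies Y to qubit 1 on the control-|1⟩ pair (|10⟩, |11⟩).
Y = [[0, -i], [i, 0]].
With a = amp(|10⟩) = (-0.2891 + 0.1314i) and b = amp(|11⟩) = (0.5233 - 0.5601i):
new amp(|10⟩) = (-i)·b = (-0.5601 - 0.5233i)
new amp(|11⟩) = (i)·a = (-0.1314 - 0.2891i)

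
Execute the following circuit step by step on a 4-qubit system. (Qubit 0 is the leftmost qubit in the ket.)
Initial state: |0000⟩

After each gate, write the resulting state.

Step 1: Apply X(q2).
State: |0010⟩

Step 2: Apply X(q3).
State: |0011⟩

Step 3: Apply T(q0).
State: |0011⟩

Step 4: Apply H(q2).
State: 1/√2|0001⟩ - 1/√2|0011⟩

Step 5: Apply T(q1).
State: 1/√2|0001⟩ - 1/√2|0011⟩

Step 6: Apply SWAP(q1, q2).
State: 1/√2|0001⟩ - 1/√2|0101⟩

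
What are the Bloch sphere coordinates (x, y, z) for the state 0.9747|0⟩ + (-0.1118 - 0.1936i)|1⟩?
(-0.2179, -0.3774, 0.9001)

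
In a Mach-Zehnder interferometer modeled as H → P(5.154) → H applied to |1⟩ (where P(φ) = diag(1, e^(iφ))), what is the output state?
(0.2863 + 0.452i)|0⟩ + (0.7137 - 0.452i)|1⟩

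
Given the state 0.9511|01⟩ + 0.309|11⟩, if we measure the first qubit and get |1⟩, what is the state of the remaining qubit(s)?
|1⟩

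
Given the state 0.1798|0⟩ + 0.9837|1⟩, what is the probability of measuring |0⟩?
0.03233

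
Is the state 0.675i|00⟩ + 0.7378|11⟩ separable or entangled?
Entangled

Writing the state as a|00⟩ + b|01⟩ + c|10⟩ + d|11⟩, it is a product state iff ad − bc = 0.
Here (a, b, c, d) = (0.675i, 0, 0, 0.7378): ad − bc = (0.675i)(0.7378) − (0)(0) = 0.498i ≠ 0, so the state is entangled.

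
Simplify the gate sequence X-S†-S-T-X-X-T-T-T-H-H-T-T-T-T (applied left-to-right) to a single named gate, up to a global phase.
X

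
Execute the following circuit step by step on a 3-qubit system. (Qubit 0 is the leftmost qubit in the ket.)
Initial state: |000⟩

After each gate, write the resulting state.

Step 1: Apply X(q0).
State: |100⟩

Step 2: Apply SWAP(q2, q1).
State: |100⟩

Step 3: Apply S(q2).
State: |100⟩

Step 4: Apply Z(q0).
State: -|100⟩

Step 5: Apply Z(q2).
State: -|100⟩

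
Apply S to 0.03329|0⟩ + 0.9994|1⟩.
0.03329|0⟩ + 0.9994i|1⟩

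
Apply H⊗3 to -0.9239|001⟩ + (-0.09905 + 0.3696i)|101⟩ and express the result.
(-0.3617 + 0.1307i)|000⟩ + (0.3617 - 0.1307i)|001⟩ + (-0.3617 + 0.1307i)|010⟩ + (0.3617 - 0.1307i)|011⟩ + (-0.2916 - 0.1307i)|100⟩ + (0.2916 + 0.1307i)|101⟩ + (-0.2916 - 0.1307i)|110⟩ + (0.2916 + 0.1307i)|111⟩

H⊗3 gives amp(|y⟩) = (1/2√2) Σ_x (−1)^(x·y) amp(|x⟩), where x·y is the number of positions in which both x and y have a 1.
|000⟩: (-0.9239 + (-0.09905 + 0.3696i))/(2√2) = (-0.3617 + 0.1307i)
|001⟩: (0.9239 - (-0.09905 + 0.3696i))/(2√2) = (0.3617 - 0.1307i)
|010⟩: (-0.9239 + (-0.09905 + 0.3696i))/(2√2) = (-0.3617 + 0.1307i)
|011⟩: (0.9239 - (-0.09905 + 0.3696i))/(2√2) = (0.3617 - 0.1307i)
|100⟩: (-0.9239 - (-0.09905 + 0.3696i))/(2√2) = (-0.2916 - 0.1307i)
|101⟩: (0.9239 + (-0.09905 + 0.3696i))/(2√2) = (0.2916 + 0.1307i)
|110⟩: (-0.9239 - (-0.09905 + 0.3696i))/(2√2) = (-0.2916 - 0.1307i)
|111⟩: (0.9239 + (-0.09905 + 0.3696i))/(2√2) = (0.2916 + 0.1307i)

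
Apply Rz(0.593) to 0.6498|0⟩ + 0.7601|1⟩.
(0.6214 - 0.1899i)|0⟩ + (0.7269 + 0.2221i)|1⟩

Rz(0.593) = [[e^(−iθ/2), 0], [0, e^(iθ/2)]] with e^(±iθ/2) = cos(θ/2) ± i·sin(θ/2); θ = 0.593, cos(θ/2) ≈ 0.956365, sin(θ/2) ≈ 0.292175.
With a = amp(|0⟩) = 0.6498 and b = amp(|1⟩) = 0.7601:
new amp(|0⟩) = (0.956365 - 0.292175i)·a = (0.6214 - 0.1899i)
new amp(|1⟩) = (0.956365 + 0.292175i)·b = (0.7269 + 0.2221i)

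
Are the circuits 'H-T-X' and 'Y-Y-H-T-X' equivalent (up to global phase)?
Yes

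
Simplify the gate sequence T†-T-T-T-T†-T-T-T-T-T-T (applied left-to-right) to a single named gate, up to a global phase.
T†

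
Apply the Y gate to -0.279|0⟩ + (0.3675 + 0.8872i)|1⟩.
(0.8872 - 0.3675i)|0⟩ - 0.279i|1⟩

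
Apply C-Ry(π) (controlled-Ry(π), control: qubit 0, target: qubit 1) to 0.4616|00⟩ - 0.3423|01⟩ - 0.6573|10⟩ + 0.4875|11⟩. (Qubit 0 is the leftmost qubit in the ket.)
0.4616|00⟩ - 0.3423|01⟩ - 0.4875|10⟩ - 0.6573|11⟩

C-Ry(π) leaves the control-|0⟩ kets |00⟩, |01⟩ unchanged and applies Ry(π) to qubit 1 on the control-|1⟩ pair (|10⟩, |11⟩).
Ry(π) = [[cos(θ/2), −sin(θ/2)], [sin(θ/2), cos(θ/2)]]; θ = π, cos(θ/2) ≈ 0, sin(θ/2) ≈ 1.
With a = amp(|10⟩) = -0.6573 and b = amp(|11⟩) = 0.4875:
new amp(|10⟩) = (-1)·b = -0.4875
new amp(|11⟩) = (1)·a = -0.6573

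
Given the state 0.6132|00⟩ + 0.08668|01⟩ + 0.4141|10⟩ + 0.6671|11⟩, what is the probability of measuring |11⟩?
0.445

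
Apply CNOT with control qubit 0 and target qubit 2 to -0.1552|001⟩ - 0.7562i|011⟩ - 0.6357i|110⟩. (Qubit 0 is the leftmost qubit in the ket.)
-0.1552|001⟩ - 0.7562i|011⟩ - 0.6357i|111⟩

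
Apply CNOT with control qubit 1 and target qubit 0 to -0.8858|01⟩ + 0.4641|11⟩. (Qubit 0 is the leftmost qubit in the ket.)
0.4641|01⟩ - 0.8858|11⟩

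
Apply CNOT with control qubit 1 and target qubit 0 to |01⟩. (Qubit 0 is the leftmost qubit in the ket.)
|11⟩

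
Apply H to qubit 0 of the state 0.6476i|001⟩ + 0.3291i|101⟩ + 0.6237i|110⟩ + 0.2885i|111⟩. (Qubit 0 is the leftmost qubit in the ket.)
0.6906i|001⟩ + 0.441i|010⟩ + 0.204i|011⟩ + 0.2252i|101⟩ - 0.441i|110⟩ - 0.204i|111⟩

H on qubit 0 mixes each pair of kets that differ only in qubit 0: amplitudes (a, b) of (|…0…⟩, |…1…⟩) become ((a + b)/√2, (a − b)/√2). Kets absent from the input have amplitude 0.
(|001⟩, |101⟩): (a, b) = (0.6476i, 0.3291i) → (0.6906i, 0.2252i)
(|010⟩, |110⟩): (a, b) = (0, 0.6237i) → (0.441i, -0.441i)
(|011⟩, |111⟩): (a, b) = (0, 0.2885i) → (0.204i, -0.204i)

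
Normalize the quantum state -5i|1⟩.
-i|1⟩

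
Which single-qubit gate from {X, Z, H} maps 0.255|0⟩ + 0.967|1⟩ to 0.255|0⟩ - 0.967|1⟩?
Z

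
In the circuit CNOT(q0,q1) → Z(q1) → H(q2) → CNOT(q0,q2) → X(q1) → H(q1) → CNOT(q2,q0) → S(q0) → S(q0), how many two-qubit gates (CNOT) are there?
3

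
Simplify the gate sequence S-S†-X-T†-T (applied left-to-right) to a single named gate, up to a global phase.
X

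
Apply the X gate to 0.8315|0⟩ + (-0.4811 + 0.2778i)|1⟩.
(-0.4811 + 0.2778i)|0⟩ + 0.8315|1⟩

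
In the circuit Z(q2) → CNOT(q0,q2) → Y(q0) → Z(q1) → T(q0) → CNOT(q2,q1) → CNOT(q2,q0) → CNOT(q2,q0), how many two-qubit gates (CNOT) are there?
4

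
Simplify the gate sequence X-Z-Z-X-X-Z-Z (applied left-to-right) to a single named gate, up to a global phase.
X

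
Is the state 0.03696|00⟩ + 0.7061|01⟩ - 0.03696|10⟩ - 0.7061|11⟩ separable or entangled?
Separable

Writing the state as a|00⟩ + b|01⟩ + c|10⟩ + d|11⟩, it is a product state iff ad − bc = 0.
Here (a, b, c, d) = (0.03696, 0.7061, -0.03696, -0.7061): ad − bc = (0.03696)(-0.7061) − (0.7061)(-0.03696) = 0, so the state is separable.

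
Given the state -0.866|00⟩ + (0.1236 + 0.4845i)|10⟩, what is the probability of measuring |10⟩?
0.25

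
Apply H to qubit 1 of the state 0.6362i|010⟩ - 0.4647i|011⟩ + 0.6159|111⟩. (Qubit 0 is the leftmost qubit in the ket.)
0.4499i|000⟩ - 0.3286i|001⟩ - 0.4499i|010⟩ + 0.3286i|011⟩ + 0.4355|101⟩ - 0.4355|111⟩

H on qubit 1 mixes each pair of kets that differ only in qubit 1: amplitudes (a, b) of (|…0…⟩, |…1…⟩) become ((a + b)/√2, (a − b)/√2). Kets absent from the input have amplitude 0.
(|000⟩, |010⟩): (a, b) = (0, 0.6362i) → (0.4499i, -0.4499i)
(|001⟩, |011⟩): (a, b) = (0, -0.4647i) → (-0.3286i, 0.3286i)
(|101⟩, |111⟩): (a, b) = (0, 0.6159) → (0.4355, -0.4355)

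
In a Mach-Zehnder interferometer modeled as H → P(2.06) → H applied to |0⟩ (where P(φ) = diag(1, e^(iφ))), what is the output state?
(0.265 + 0.4414i)|0⟩ + (0.735 - 0.4414i)|1⟩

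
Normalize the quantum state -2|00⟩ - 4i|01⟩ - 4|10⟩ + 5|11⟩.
-0.2561|00⟩ - 0.5121i|01⟩ - 0.5121|10⟩ + 0.6402|11⟩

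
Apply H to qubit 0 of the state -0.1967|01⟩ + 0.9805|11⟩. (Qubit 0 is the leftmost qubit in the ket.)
0.5542|01⟩ - 0.8324|11⟩

H on qubit 0 mixes each pair of kets that differ only in qubit 0: amplitudes (a, b) of (|…0…⟩, |…1…⟩) become ((a + b)/√2, (a − b)/√2). Kets absent from the input have amplitude 0.
(|01⟩, |11⟩): (a, b) = (-0.1967, 0.9805) → (0.5542, -0.8324)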